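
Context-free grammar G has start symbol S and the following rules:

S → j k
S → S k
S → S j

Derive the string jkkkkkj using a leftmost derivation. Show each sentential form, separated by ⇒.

S ⇒ Sj ⇒ Skj ⇒ Skkj ⇒ Skkkj ⇒ Skkkkj ⇒ jkkkkkj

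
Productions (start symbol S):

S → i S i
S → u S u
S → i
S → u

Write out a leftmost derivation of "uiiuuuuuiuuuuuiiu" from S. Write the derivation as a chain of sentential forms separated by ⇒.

S ⇒ uSu   [S → u S u]
uSu ⇒ uiSiu   [S → i S i]
uiSiu ⇒ uiiSiiu   [S → i S i]
uiiSiiu ⇒ uiiuSuiiu   [S → u S u]
uiiuSuiiu ⇒ uiiuuSuuiiu   [S → u S u]
uiiuuSuuiiu ⇒ uiiuuuSuuuiiu   [S → u S u]
uiiuuuSuuuiiu ⇒ uiiuuuuSuuuuiiu   [S → u S u]
uiiuuuuSuuuuiiu ⇒ uiiuuuuuSuuuuuiiu   [S → u S u]
uiiuuuuuSuuuuuiiu ⇒ uiiuuuuuiuuuuuiiu   [S → i]

S ⇒ uSu ⇒ uiSiu ⇒ uiiSiiu ⇒ uiiuSuiiu ⇒ uiiuuSuuiiu ⇒ uiiuuuSuuuiiu ⇒ uiiuuuuSuuuuiiu ⇒ uiiuuuuuSuuuuuiiu ⇒ uiiuuuuuiuuuuuiiu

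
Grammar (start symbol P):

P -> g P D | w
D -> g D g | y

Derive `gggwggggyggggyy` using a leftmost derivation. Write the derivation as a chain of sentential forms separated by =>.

P => gPD => ggPDD => gggPDDD => gggwDDD => gggwgDgDD => gggwggDggDD => gggwgggDgggDD => gggwggggDggggDD => gggwggggyggggDD => gggwggggyggggyD => gggwggggyggggyy

P => gPD   [P -> g P D]
gPD => ggPDD   [P -> g P D]
ggPDD => gggPDDD   [P -> g P D]
gggPDDD => gggwDDD   [P -> w]
gggwDDD => gggwgDgDD   [D -> g D g]
gggwgDgDD => gggwggDggDD   [D -> g D g]
gggwggDggDD => gggwgggDgggDD   [D -> g D g]
gggwgggDgggDD => gggwggggDggggDD   [D -> g D g]
gggwggggDggggDD => gggwggggyggggDD   [D -> y]
gggwggggyggggDD => gggwggggyggggyD   [D -> y]
gggwggggyggggyD => gggwggggyggggyy   [D -> y]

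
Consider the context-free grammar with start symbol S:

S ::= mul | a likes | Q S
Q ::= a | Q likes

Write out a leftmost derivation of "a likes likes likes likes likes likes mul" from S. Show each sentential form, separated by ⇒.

S ⇒ Q S ⇒ Q likes S ⇒ Q likes likes S ⇒ Q likes likes likes S ⇒ Q likes likes likes likes S ⇒ Q likes likes likes likes likes S ⇒ Q likes likes likes likes likes likes S ⇒ a likes likes likes likes likes likes S ⇒ a likes likes likes likes likes likes mul

S ⇒ Q S   [S ::= Q S]
Q S ⇒ Q likes S   [Q ::= Q likes]
Q likes S ⇒ Q likes likes S   [Q ::= Q likes]
Q likes likes S ⇒ Q likes likes likes S   [Q ::= Q likes]
Q likes likes likes S ⇒ Q likes likes likes likes S   [Q ::= Q likes]
Q likes likes likes likes S ⇒ Q likes likes likes likes likes S   [Q ::= Q likes]
Q likes likes likes likes likes S ⇒ Q likes likes likes likes likes likes S   [Q ::= Q likes]
Q likes likes likes likes likes likes S ⇒ a likes likes likes likes likes likes S   [Q ::= a]
a likes likes likes likes likes likes S ⇒ a likes likes likes likes likes likes mul   [S ::= mul]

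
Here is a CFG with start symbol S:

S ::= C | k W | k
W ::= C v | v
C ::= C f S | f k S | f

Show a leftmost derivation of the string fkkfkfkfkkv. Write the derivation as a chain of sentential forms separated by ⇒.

S ⇒ C   [S ::= C]
C ⇒ fkS   [C ::= f k S]
fkS ⇒ fkkW   [S ::= k W]
fkkW ⇒ fkkCv   [W ::= C v]
fkkCv ⇒ fkkfkSv   [C ::= f k S]
fkkfkSv ⇒ fkkfkCv   [S ::= C]
fkkfkCv ⇒ fkkfkfkSv   [C ::= f k S]
fkkfkfkSv ⇒ fkkfkfkCv   [S ::= C]
fkkfkfkCv ⇒ fkkfkfkfkSv   [C ::= f k S]
fkkfkfkfkSv ⇒ fkkfkfkfkkv   [S ::= k]

S ⇒ C ⇒ fkS ⇒ fkkW ⇒ fkkCv ⇒ fkkfkSv ⇒ fkkfkCv ⇒ fkkfkfkSv ⇒ fkkfkfkCv ⇒ fkkfkfkfkSv ⇒ fkkfkfkfkkv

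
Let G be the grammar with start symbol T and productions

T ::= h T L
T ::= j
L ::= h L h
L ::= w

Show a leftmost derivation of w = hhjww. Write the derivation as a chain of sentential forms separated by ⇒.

T ⇒ hTL   [T ::= h T L]
hTL ⇒ hhTLL   [T ::= h T L]
hhTLL ⇒ hhjLL   [T ::= j]
hhjLL ⇒ hhjwL   [L ::= w]
hhjwL ⇒ hhjww   [L ::= w]

T ⇒ hTL ⇒ hhTLL ⇒ hhjLL ⇒ hhjwL ⇒ hhjww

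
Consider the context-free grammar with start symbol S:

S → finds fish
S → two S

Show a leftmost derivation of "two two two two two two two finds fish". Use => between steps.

S => two S => two two S => two two two S => two two two two S => two two two two two S => two two two two two two S => two two two two two two two S => two two two two two two two finds fish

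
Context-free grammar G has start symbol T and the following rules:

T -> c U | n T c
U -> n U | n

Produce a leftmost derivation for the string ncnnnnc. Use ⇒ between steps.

T ⇒ nTc   [T -> n T c]
nTc ⇒ ncUc   [T -> c U]
ncUc ⇒ ncnUc   [U -> n U]
ncnUc ⇒ ncnnUc   [U -> n U]
ncnnUc ⇒ ncnnnUc   [U -> n U]
ncnnnUc ⇒ ncnnnnc   [U -> n]

T⇒nTc⇒ncUc⇒ncnUc⇒ncnnUc⇒ncnnnUc⇒ncnnnnc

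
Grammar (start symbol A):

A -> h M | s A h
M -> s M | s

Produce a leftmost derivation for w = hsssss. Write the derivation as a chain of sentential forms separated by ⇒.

A ⇒ hM ⇒ hsM ⇒ hssM ⇒ hsssM ⇒ hssssM ⇒ hsssss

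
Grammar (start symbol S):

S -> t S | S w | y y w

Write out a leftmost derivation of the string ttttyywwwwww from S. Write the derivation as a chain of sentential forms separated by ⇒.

S ⇒ tS ⇒ ttS ⇒ ttSw ⇒ ttSww ⇒ ttSwww ⇒ ttSwwww ⇒ tttSwwww ⇒ ttttSwwww ⇒ ttttSwwwww ⇒ ttttyywwwwww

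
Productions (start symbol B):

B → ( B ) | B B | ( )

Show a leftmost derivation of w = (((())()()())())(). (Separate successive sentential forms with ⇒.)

B ⇒ BB   [B → B B]
BB ⇒ (B)B   [B → ( B )]
(B)B ⇒ (BB)B   [B → B B]
(BB)B ⇒ ((B)B)B   [B → ( B )]
((B)B)B ⇒ ((BB)B)B   [B → B B]
((BB)B)B ⇒ ((BBB)B)B   [B → B B]
((BBB)B)B ⇒ ((BBBB)B)B   [B → B B]
((BBBB)B)B ⇒ (((B)BBB)B)B   [B → ( B )]
(((B)BBB)B)B ⇒ (((())BBB)B)B   [B → ( )]
(((())BBB)B)B ⇒ (((())()BB)B)B   [B → ( )]
(((())()BB)B)B ⇒ (((())()()B)B)B   [B → ( )]
(((())()()B)B)B ⇒ (((())()()())B)B   [B → ( )]
(((())()()())B)B ⇒ (((())()()())())B   [B → ( )]
(((())()()())())B ⇒ (((())()()())())()   [B → ( )]

B ⇒ BB ⇒ (B)B ⇒ (BB)B ⇒ ((B)B)B ⇒ ((BB)B)B ⇒ ((BBB)B)B ⇒ ((BBBB)B)B ⇒ (((B)BBB)B)B ⇒ (((())BBB)B)B ⇒ (((())()BB)B)B ⇒ (((())()()B)B)B ⇒ (((())()()())B)B ⇒ (((())()()())())B ⇒ (((())()()())())()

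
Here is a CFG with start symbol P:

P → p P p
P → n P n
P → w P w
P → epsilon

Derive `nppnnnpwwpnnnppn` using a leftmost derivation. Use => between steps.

P => nPn => npPpn => nppPppn => nppnPnppn => nppnnPnnppn => nppnnnPnnnppn => nppnnnpPpnnnppn => nppnnnpwPwpnnnppn => nppnnnpwwpnnnppn

P => nPn   [P → n P n]
nPn => npPpn   [P → p P p]
npPpn => nppPppn   [P → p P p]
nppPppn => nppnPnppn   [P → n P n]
nppnPnppn => nppnnPnnppn   [P → n P n]
nppnnPnnppn => nppnnnPnnnppn   [P → n P n]
nppnnnPnnnppn => nppnnnpPpnnnppn   [P → p P p]
nppnnnpPpnnnppn => nppnnnpwPwpnnnppn   [P → w P w]
nppnnnpwPwpnnnppn => nppnnnpwwpnnnppn   [P → epsilon]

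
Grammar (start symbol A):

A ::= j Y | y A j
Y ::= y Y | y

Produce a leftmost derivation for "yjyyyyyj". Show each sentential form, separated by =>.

A=>yAj=>yjYj=>yjyYj=>yjyyYj=>yjyyyYj=>yjyyyyYj=>yjyyyyyj

A => yAj   [A ::= y A j]
yAj => yjYj   [A ::= j Y]
yjYj => yjyYj   [Y ::= y Y]
yjyYj => yjyyYj   [Y ::= y Y]
yjyyYj => yjyyyYj   [Y ::= y Y]
yjyyyYj => yjyyyyYj   [Y ::= y Y]
yjyyyyYj => yjyyyyyj   [Y ::= y]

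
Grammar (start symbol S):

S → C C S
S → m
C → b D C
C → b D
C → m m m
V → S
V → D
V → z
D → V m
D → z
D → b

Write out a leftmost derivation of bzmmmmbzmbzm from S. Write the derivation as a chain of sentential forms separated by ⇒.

S ⇒ CCS ⇒ bDCCS ⇒ bVmCCS ⇒ bzmCCS ⇒ bzmmmmCS ⇒ bzmmmmbDCS ⇒ bzmmmmbVmCS ⇒ bzmmmmbDmCS ⇒ bzmmmmbzmCS ⇒ bzmmmmbzmbDS ⇒ bzmmmmbzmbzS ⇒ bzmmmmbzmbzm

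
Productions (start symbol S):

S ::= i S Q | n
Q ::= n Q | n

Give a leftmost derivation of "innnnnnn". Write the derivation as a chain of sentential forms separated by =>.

S => iSQ => inQ => innQ => innnQ => innnnQ => innnnnQ => innnnnnQ => innnnnnn

S => iSQ   [S ::= i S Q]
iSQ => inQ   [S ::= n]
inQ => innQ   [Q ::= n Q]
innQ => innnQ   [Q ::= n Q]
innnQ => innnnQ   [Q ::= n Q]
innnnQ => innnnnQ   [Q ::= n Q]
innnnnQ => innnnnnQ   [Q ::= n Q]
innnnnnQ => innnnnnn   [Q ::= n]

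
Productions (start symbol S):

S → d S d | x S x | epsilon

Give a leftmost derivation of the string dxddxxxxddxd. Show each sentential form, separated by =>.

S => dSd => dxSxd => dxdSdxd => dxddSddxd => dxddxSxddxd => dxddxxSxxddxd => dxddxxxxddxd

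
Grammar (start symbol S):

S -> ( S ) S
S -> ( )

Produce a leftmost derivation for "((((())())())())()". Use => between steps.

S => (S)S   [S -> ( S ) S]
(S)S => ((S)S)S   [S -> ( S ) S]
((S)S)S => (((S)S)S)S   [S -> ( S ) S]
(((S)S)S)S => ((((S)S)S)S)S   [S -> ( S ) S]
((((S)S)S)S)S => ((((())S)S)S)S   [S -> ( )]
((((())S)S)S)S => ((((())())S)S)S   [S -> ( )]
((((())())S)S)S => ((((())())())S)S   [S -> ( )]
((((())())())S)S => ((((())())())())S   [S -> ( )]
((((())())())())S => ((((())())())())()   [S -> ( )]

S => (S)S => ((S)S)S => (((S)S)S)S => ((((S)S)S)S)S => ((((())S)S)S)S => ((((())())S)S)S => ((((())())())S)S => ((((())())())())S => ((((())())())())()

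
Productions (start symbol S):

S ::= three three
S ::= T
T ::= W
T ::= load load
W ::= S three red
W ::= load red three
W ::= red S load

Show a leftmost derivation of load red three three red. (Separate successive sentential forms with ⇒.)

S ⇒ T ⇒ W ⇒ S three red ⇒ T three red ⇒ W three red ⇒ load red three three red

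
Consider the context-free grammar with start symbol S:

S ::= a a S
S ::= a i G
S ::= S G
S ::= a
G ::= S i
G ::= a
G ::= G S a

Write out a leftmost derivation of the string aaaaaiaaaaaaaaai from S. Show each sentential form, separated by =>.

S => aaS => aaaaS => aaaaSG => aaaaaiGG => aaaaaiaG => aaaaaiaSi => aaaaaiaSGi => aaaaaiaaaSGi => aaaaaiaaaaaSGi => aaaaaiaaaaaaaSGi => aaaaaiaaaaaaaaGi => aaaaaiaaaaaaaaai

S => aaS   [S ::= a a S]
aaS => aaaaS   [S ::= a a S]
aaaaS => aaaaSG   [S ::= S G]
aaaaSG => aaaaaiGG   [S ::= a i G]
aaaaaiGG => aaaaaiaG   [G ::= a]
aaaaaiaG => aaaaaiaSi   [G ::= S i]
aaaaaiaSi => aaaaaiaSGi   [S ::= S G]
aaaaaiaSGi => aaaaaiaaaSGi   [S ::= a a S]
aaaaaiaaaSGi => aaaaaiaaaaaSGi   [S ::= a a S]
aaaaaiaaaaaSGi => aaaaaiaaaaaaaSGi   [S ::= a a S]
aaaaaiaaaaaaaSGi => aaaaaiaaaaaaaaGi   [S ::= a]
aaaaaiaaaaaaaaGi => aaaaaiaaaaaaaaai   [G ::= a]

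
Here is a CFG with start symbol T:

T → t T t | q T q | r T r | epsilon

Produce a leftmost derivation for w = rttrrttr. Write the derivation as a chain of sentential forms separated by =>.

T => rTr   [T → r T r]
rTr => rtTtr   [T → t T t]
rtTtr => rttTttr   [T → t T t]
rttTttr => rttrTrttr   [T → r T r]
rttrTrttr => rttrrttr   [T → epsilon]

T => rTr => rtTtr => rttTttr => rttrTrttr => rttrrttr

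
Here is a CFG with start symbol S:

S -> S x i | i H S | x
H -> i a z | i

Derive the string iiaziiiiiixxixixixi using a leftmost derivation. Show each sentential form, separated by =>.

S => iHS   [S -> i H S]
iHS => iiazS   [H -> i a z]
iiazS => iiaziHS   [S -> i H S]
iiaziHS => iiaziiS   [H -> i]
iiaziiS => iiaziiiHS   [S -> i H S]
iiaziiiHS => iiaziiiiS   [H -> i]
iiaziiiiS => iiaziiiiiHS   [S -> i H S]
iiaziiiiiHS => iiaziiiiiiS   [H -> i]
iiaziiiiiiS => iiaziiiiiiSxi   [S -> S x i]
iiaziiiiiiSxi => iiaziiiiiiSxixi   [S -> S x i]
iiaziiiiiiSxixi => iiaziiiiiiSxixixi   [S -> S x i]
iiaziiiiiiSxixixi => iiaziiiiiiSxixixixi   [S -> S x i]
iiaziiiiiiSxixixixi => iiaziiiiiixxixixixi   [S -> x]

S=>iHS=>iiazS=>iiaziHS=>iiaziiS=>iiaziiiHS=>iiaziiiiS=>iiaziiiiiHS=>iiaziiiiiiS=>iiaziiiiiiSxi=>iiaziiiiiiSxixi=>iiaziiiiiiSxixixi=>iiaziiiiiiSxixixixi=>iiaziiiiiixxixixixi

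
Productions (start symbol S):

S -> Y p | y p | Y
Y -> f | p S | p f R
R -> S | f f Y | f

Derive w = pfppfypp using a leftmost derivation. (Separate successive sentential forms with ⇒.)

S⇒Y⇒pfR⇒pfS⇒pfYp⇒pfpSp⇒pfpYp⇒pfppfRp⇒pfppfSp⇒pfppfypp

S ⇒ Y   [S -> Y]
Y ⇒ pfR   [Y -> p f R]
pfR ⇒ pfS   [R -> S]
pfS ⇒ pfYp   [S -> Y p]
pfYp ⇒ pfpSp   [Y -> p S]
pfpSp ⇒ pfpYp   [S -> Y]
pfpYp ⇒ pfppfRp   [Y -> p f R]
pfppfRp ⇒ pfppfSp   [R -> S]
pfppfSp ⇒ pfppfypp   [S -> y p]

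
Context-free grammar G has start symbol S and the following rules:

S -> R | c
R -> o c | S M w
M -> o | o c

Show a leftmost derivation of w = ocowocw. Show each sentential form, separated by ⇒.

S ⇒ R   [S -> R]
R ⇒ SMw   [R -> S M w]
SMw ⇒ RMw   [S -> R]
RMw ⇒ SMwMw   [R -> S M w]
SMwMw ⇒ RMwMw   [S -> R]
RMwMw ⇒ ocMwMw   [R -> o c]
ocMwMw ⇒ ocowMw   [M -> o]
ocowMw ⇒ ocowocw   [M -> o c]

S ⇒ R ⇒ SMw ⇒ RMw ⇒ SMwMw ⇒ RMwMw ⇒ ocMwMw ⇒ ocowMw ⇒ ocowocw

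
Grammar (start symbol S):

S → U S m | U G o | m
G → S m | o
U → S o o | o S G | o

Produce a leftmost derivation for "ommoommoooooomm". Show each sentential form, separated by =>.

S => USm => SooSm => UGoooSm => SooGoooSm => USmooGoooSm => SooSmooGoooSm => USmooSmooGoooSm => oSmooSmooGoooSm => ommooSmooGoooSm => ommoommooGoooSm => ommoommooooooSm => ommoommoooooomm

S => USm   [S → U S m]
USm => SooSm   [U → S o o]
SooSm => UGoooSm   [S → U G o]
UGoooSm => SooGoooSm   [U → S o o]
SooGoooSm => USmooGoooSm   [S → U S m]
USmooGoooSm => SooSmooGoooSm   [U → S o o]
SooSmooGoooSm => USmooSmooGoooSm   [S → U S m]
USmooSmooGoooSm => oSmooSmooGoooSm   [U → o]
oSmooSmooGoooSm => ommooSmooGoooSm   [S → m]
ommooSmooGoooSm => ommoommooGoooSm   [S → m]
ommoommooGoooSm => ommoommooooooSm   [G → o]
ommoommooooooSm => ommoommoooooomm   [S → m]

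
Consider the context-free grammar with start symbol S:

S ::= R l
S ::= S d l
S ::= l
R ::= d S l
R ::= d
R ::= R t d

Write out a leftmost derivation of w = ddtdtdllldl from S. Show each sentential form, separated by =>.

S => Sdl   [S ::= S d l]
Sdl => Rldl   [S ::= R l]
Rldl => dSlldl   [R ::= d S l]
dSlldl => dRllldl   [S ::= R l]
dRllldl => dRtdllldl   [R ::= R t d]
dRtdllldl => dRtdtdllldl   [R ::= R t d]
dRtdtdllldl => ddtdtdllldl   [R ::= d]

S=>Sdl=>Rldl=>dSlldl=>dRllldl=>dRtdllldl=>dRtdtdllldl=>ddtdtdllldl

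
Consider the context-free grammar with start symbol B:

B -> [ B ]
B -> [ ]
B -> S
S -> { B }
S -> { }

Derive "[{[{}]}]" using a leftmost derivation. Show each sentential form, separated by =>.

B => [B] => [S] => [{B}] => [{[B]}] => [{[S]}] => [{[{}]}]

B => [B]   [B -> [ B ]]
[B] => [S]   [B -> S]
[S] => [{B}]   [S -> { B }]
[{B}] => [{[B]}]   [B -> [ B ]]
[{[B]}] => [{[S]}]   [B -> S]
[{[S]}] => [{[{}]}]   [S -> { }]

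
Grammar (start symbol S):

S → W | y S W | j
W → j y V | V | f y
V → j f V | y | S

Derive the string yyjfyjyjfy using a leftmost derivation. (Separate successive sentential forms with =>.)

S=>ySW=>yySWW=>yyWWW=>yyVWW=>yyjfVWW=>yyjfyWW=>yyjfyjyVW=>yyjfyjySW=>yyjfyjyjW=>yyjfyjyjfy

S => ySW   [S → y S W]
ySW => yySWW   [S → y S W]
yySWW => yyWWW   [S → W]
yyWWW => yyVWW   [W → V]
yyVWW => yyjfVWW   [V → j f V]
yyjfVWW => yyjfyWW   [V → y]
yyjfyWW => yyjfyjyVW   [W → j y V]
yyjfyjyVW => yyjfyjySW   [V → S]
yyjfyjySW => yyjfyjyjW   [S → j]
yyjfyjyjW => yyjfyjyjfy   [W → f y]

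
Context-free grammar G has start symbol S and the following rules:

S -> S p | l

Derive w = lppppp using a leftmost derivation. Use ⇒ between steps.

S⇒Sp⇒Spp⇒Sppp⇒Spppp⇒Sppppp⇒lppppp

S ⇒ Sp   [S -> S p]
Sp ⇒ Spp   [S -> S p]
Spp ⇒ Sppp   [S -> S p]
Sppp ⇒ Spppp   [S -> S p]
Spppp ⇒ Sppppp   [S -> S p]
Sppppp ⇒ lppppp   [S -> l]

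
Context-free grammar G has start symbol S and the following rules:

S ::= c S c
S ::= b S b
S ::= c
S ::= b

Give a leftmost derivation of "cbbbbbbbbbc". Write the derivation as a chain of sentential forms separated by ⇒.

S ⇒ cSc ⇒ cbSbc ⇒ cbbSbbc ⇒ cbbbSbbbc ⇒ cbbbbSbbbbc ⇒ cbbbbbbbbbc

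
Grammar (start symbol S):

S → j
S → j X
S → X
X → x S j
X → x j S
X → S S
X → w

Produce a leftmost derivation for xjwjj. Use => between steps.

S => X   [S → X]
X => SS   [X → S S]
SS => XS   [S → X]
XS => SSS   [X → S S]
SSS => XSS   [S → X]
XSS => xjSSS   [X → x j S]
xjSSS => xjXSS   [S → X]
xjXSS => xjwSS   [X → w]
xjwSS => xjwjS   [S → j]
xjwjS => xjwjj   [S → j]

S => X => SS => XS => SSS => XSS => xjSSS => xjXSS => xjwSS => xjwjS => xjwjj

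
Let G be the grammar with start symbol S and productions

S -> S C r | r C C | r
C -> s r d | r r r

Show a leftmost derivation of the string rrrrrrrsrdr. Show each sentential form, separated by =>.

S => SCr => rCCCr => rrrrCCr => rrrrrrrCr => rrrrrrrsrdr

S => SCr   [S -> S C r]
SCr => rCCCr   [S -> r C C]
rCCCr => rrrrCCr   [C -> r r r]
rrrrCCr => rrrrrrrCr   [C -> r r r]
rrrrrrrCr => rrrrrrrsrdr   [C -> s r d]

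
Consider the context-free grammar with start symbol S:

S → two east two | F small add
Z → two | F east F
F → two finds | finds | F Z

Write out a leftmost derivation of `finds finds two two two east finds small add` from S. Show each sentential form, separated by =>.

S => F small add => F Z small add => finds Z small add => finds F east F small add => finds F Z east F small add => finds F Z Z east F small add => finds F Z Z Z east F small add => finds finds Z Z Z east F small add => finds finds two Z Z east F small add => finds finds two two Z east F small add => finds finds two two two east F small add => finds finds two two two east finds small add

S => F small add   [S → F small add]
F small add => F Z small add   [F → F Z]
F Z small add => finds Z small add   [F → finds]
finds Z small add => finds F east F small add   [Z → F east F]
finds F east F small add => finds F Z east F small add   [F → F Z]
finds F Z east F small add => finds F Z Z east F small add   [F → F Z]
finds F Z Z east F small add => finds F Z Z Z east F small add   [F → F Z]
finds F Z Z Z east F small add => finds finds Z Z Z east F small add   [F → finds]
finds finds Z Z Z east F small add => finds finds two Z Z east F small add   [Z → two]
finds finds two Z Z east F small add => finds finds two two Z east F small add   [Z → two]
finds finds two two Z east F small add => finds finds two two two east F small add   [Z → two]
finds finds two two two east F small add => finds finds two two two east finds small add   [F → finds]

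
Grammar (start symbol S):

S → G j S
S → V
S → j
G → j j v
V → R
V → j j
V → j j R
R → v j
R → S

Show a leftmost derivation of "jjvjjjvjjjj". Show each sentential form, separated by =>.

S => GjS => jjvjS => jjvjGjS => jjvjjjvjS => jjvjjjvjV => jjvjjjvjjjR => jjvjjjvjjjS => jjvjjjvjjjj

S => GjS   [S → G j S]
GjS => jjvjS   [G → j j v]
jjvjS => jjvjGjS   [S → G j S]
jjvjGjS => jjvjjjvjS   [G → j j v]
jjvjjjvjS => jjvjjjvjV   [S → V]
jjvjjjvjV => jjvjjjvjjjR   [V → j j R]
jjvjjjvjjjR => jjvjjjvjjjS   [R → S]
jjvjjjvjjjS => jjvjjjvjjjj   [S → j]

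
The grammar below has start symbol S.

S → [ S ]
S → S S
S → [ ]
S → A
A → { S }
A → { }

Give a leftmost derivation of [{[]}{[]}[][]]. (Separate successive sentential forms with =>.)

S => [S] => [SS] => [AS] => [{S}S] => [{[]}S] => [{[]}SS] => [{[]}AS] => [{[]}{S}S] => [{[]}{[]}S] => [{[]}{[]}SS] => [{[]}{[]}[]S] => [{[]}{[]}[][]]

S => [S]   [S → [ S ]]
[S] => [SS]   [S → S S]
[SS] => [AS]   [S → A]
[AS] => [{S}S]   [A → { S }]
[{S}S] => [{[]}S]   [S → [ ]]
[{[]}S] => [{[]}SS]   [S → S S]
[{[]}SS] => [{[]}AS]   [S → A]
[{[]}AS] => [{[]}{S}S]   [A → { S }]
[{[]}{S}S] => [{[]}{[]}S]   [S → [ ]]
[{[]}{[]}S] => [{[]}{[]}SS]   [S → S S]
[{[]}{[]}SS] => [{[]}{[]}[]S]   [S → [ ]]
[{[]}{[]}[]S] => [{[]}{[]}[][]]   [S → [ ]]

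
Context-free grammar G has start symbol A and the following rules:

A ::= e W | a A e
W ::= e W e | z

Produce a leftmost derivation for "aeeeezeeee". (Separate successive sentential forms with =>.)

A => aAe => aeWe => aeeWee => aeeeWeee => aeeeeWeeee => aeeeezeeee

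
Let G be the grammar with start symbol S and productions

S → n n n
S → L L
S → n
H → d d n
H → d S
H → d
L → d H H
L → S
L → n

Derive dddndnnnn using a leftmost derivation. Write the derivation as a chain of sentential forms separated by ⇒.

S ⇒ LL ⇒ dHHL ⇒ dddnHL ⇒ dddndSL ⇒ dddndnnnL ⇒ dddndnnnS ⇒ dddndnnnn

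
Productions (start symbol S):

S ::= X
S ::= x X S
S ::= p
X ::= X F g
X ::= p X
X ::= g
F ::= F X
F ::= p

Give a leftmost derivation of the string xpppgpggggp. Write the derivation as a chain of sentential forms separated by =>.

S => xXS   [S ::= x X S]
xXS => xpXS   [X ::= p X]
xpXS => xpXFgS   [X ::= X F g]
xpXFgS => xppXFgS   [X ::= p X]
xppXFgS => xpppXFgS   [X ::= p X]
xpppXFgS => xpppgFgS   [X ::= g]
xpppgFgS => xpppgFXgS   [F ::= F X]
xpppgFXgS => xpppgFXXgS   [F ::= F X]
xpppgFXXgS => xpppgFXXXgS   [F ::= F X]
xpppgFXXXgS => xpppgpXXXgS   [F ::= p]
xpppgpXXXgS => xpppgpgXXgS   [X ::= g]
xpppgpgXXgS => xpppgpggXgS   [X ::= g]
xpppgpggXgS => xpppgpggggS   [X ::= g]
xpppgpggggS => xpppgpggggp   [S ::= p]

S => xXS => xpXS => xpXFgS => xppXFgS => xpppXFgS => xpppgFgS => xpppgFXgS => xpppgFXXgS => xpppgFXXXgS => xpppgpXXXgS => xpppgpgXXgS => xpppgpggXgS => xpppgpggggS => xpppgpggggp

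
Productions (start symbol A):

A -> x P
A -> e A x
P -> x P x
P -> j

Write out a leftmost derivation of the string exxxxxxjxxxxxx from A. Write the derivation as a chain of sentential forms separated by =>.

A => eAx   [A -> e A x]
eAx => exPx   [A -> x P]
exPx => exxPxx   [P -> x P x]
exxPxx => exxxPxxx   [P -> x P x]
exxxPxxx => exxxxPxxxx   [P -> x P x]
exxxxPxxxx => exxxxxPxxxxx   [P -> x P x]
exxxxxPxxxxx => exxxxxxPxxxxxx   [P -> x P x]
exxxxxxPxxxxxx => exxxxxxjxxxxxx   [P -> j]

A=>eAx=>exPx=>exxPxx=>exxxPxxx=>exxxxPxxxx=>exxxxxPxxxxx=>exxxxxxPxxxxxx=>exxxxxxjxxxxxx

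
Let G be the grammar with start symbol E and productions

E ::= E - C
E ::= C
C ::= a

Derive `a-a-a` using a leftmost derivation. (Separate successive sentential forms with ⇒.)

E⇒E-C⇒E-C-C⇒C-C-C⇒a-C-C⇒a-a-C⇒a-a-a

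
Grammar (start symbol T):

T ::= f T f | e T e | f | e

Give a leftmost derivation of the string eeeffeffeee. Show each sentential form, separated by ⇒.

T ⇒ eTe ⇒ eeTee ⇒ eeeTeee ⇒ eeefTfeee ⇒ eeeffTffeee ⇒ eeeffeffeee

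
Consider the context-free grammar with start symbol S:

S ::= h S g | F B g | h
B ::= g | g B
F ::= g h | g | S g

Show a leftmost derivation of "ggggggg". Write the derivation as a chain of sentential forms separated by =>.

S => FBg   [S ::= F B g]
FBg => gBg   [F ::= g]
gBg => ggBg   [B ::= g B]
ggBg => gggBg   [B ::= g B]
gggBg => ggggBg   [B ::= g B]
ggggBg => gggggBg   [B ::= g B]
gggggBg => ggggggg   [B ::= g]

S => FBg => gBg => ggBg => gggBg => ggggBg => gggggBg => ggggggg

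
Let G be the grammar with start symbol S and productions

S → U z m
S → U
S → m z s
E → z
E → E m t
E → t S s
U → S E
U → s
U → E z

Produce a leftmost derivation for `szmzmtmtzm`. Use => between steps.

S => Uzm => SEzm => UzmEzm => szmEzm => szmEmtzm => szmEmtmtzm => szmzmtmtzm

S => Uzm   [S → U z m]
Uzm => SEzm   [U → S E]
SEzm => UzmEzm   [S → U z m]
UzmEzm => szmEzm   [U → s]
szmEzm => szmEmtzm   [E → E m t]
szmEmtzm => szmEmtmtzm   [E → E m t]
szmEmtmtzm => szmzmtmtzm   [E → z]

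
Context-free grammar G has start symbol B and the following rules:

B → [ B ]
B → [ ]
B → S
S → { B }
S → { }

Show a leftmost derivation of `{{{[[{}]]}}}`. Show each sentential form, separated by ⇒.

B ⇒ S   [B → S]
S ⇒ {B}   [S → { B }]
{B} ⇒ {S}   [B → S]
{S} ⇒ {{B}}   [S → { B }]
{{B}} ⇒ {{S}}   [B → S]
{{S}} ⇒ {{{B}}}   [S → { B }]
{{{B}}} ⇒ {{{[B]}}}   [B → [ B ]]
{{{[B]}}} ⇒ {{{[[B]]}}}   [B → [ B ]]
{{{[[B]]}}} ⇒ {{{[[S]]}}}   [B → S]
{{{[[S]]}}} ⇒ {{{[[{}]]}}}   [S → { }]

B ⇒ S ⇒ {B} ⇒ {S} ⇒ {{B}} ⇒ {{S}} ⇒ {{{B}}} ⇒ {{{[B]}}} ⇒ {{{[[B]]}}} ⇒ {{{[[S]]}}} ⇒ {{{[[{}]]}}}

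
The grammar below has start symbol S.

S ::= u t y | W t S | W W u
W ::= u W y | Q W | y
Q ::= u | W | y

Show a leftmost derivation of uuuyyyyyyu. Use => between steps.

S => WWu   [S ::= W W u]
WWu => uWyWu   [W ::= u W y]
uWyWu => uuWyyWu   [W ::= u W y]
uuWyyWu => uuuWyyyWu   [W ::= u W y]
uuuWyyyWu => uuuQWyyyWu   [W ::= Q W]
uuuQWyyyWu => uuuWWyyyWu   [Q ::= W]
uuuWWyyyWu => uuuyWyyyWu   [W ::= y]
uuuyWyyyWu => uuuyyyyyWu   [W ::= y]
uuuyyyyyWu => uuuyyyyyyu   [W ::= y]

S => WWu => uWyWu => uuWyyWu => uuuWyyyWu => uuuQWyyyWu => uuuWWyyyWu => uuuyWyyyWu => uuuyyyyyWu => uuuyyyyyyu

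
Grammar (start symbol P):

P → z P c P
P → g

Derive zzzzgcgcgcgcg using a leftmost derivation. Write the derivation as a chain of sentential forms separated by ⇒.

P ⇒ zPcP ⇒ zzPcPcP ⇒ zzzPcPcPcP ⇒ zzzzPcPcPcPcP ⇒ zzzzgcPcPcPcP ⇒ zzzzgcgcPcPcP ⇒ zzzzgcgcgcPcP ⇒ zzzzgcgcgcgcP ⇒ zzzzgcgcgcgcg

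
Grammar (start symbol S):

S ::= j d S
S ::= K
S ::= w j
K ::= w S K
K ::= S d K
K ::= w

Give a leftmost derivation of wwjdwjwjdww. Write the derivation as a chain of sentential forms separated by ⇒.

S ⇒ K   [S ::= K]
K ⇒ wSK   [K ::= w S K]
wSK ⇒ wKK   [S ::= K]
wKK ⇒ wwSKK   [K ::= w S K]
wwSKK ⇒ wwjdSKK   [S ::= j d S]
wwjdSKK ⇒ wwjdwjKK   [S ::= w j]
wwjdwjKK ⇒ wwjdwjSdKK   [K ::= S d K]
wwjdwjSdKK ⇒ wwjdwjwjdKK   [S ::= w j]
wwjdwjwjdKK ⇒ wwjdwjwjdwK   [K ::= w]
wwjdwjwjdwK ⇒ wwjdwjwjdww   [K ::= w]

S ⇒ K ⇒ wSK ⇒ wKK ⇒ wwSKK ⇒ wwjdSKK ⇒ wwjdwjKK ⇒ wwjdwjSdKK ⇒ wwjdwjwjdKK ⇒ wwjdwjwjdwK ⇒ wwjdwjwjdww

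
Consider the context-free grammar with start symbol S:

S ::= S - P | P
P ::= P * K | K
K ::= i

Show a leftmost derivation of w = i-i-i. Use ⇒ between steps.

S ⇒ S-P ⇒ S-P-P ⇒ P-P-P ⇒ K-P-P ⇒ i-P-P ⇒ i-K-P ⇒ i-i-P ⇒ i-i-K ⇒ i-i-i

S ⇒ S-P   [S ::= S - P]
S-P ⇒ S-P-P   [S ::= S - P]
S-P-P ⇒ P-P-P   [S ::= P]
P-P-P ⇒ K-P-P   [P ::= K]
K-P-P ⇒ i-P-P   [K ::= i]
i-P-P ⇒ i-K-P   [P ::= K]
i-K-P ⇒ i-i-P   [K ::= i]
i-i-P ⇒ i-i-K   [P ::= K]
i-i-K ⇒ i-i-i   [K ::= i]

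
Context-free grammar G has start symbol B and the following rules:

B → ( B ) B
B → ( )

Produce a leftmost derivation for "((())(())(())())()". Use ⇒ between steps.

B⇒(B)B⇒((B)B)B⇒((())B)B⇒((())(B)B)B⇒((())(())B)B⇒((())(())(B)B)B⇒((())(())(())B)B⇒((())(())(())())B⇒((())(())(())())()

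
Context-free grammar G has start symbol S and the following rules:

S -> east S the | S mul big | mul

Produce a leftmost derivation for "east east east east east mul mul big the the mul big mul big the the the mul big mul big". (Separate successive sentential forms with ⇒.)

S ⇒ S mul big   [S -> S mul big]
S mul big ⇒ S mul big mul big   [S -> S mul big]
S mul big mul big ⇒ east S the mul big mul big   [S -> east S the]
east S the mul big mul big ⇒ east east S the the mul big mul big   [S -> east S the]
east east S the the mul big mul big ⇒ east east east S the the the mul big mul big   [S -> east S the]
east east east S the the the mul big mul big ⇒ east east east S mul big the the the mul big mul big   [S -> S mul big]
east east east S mul big the the the mul big mul big ⇒ east east east S mul big mul big the the the mul big mul big   [S -> S mul big]
east east east S mul big mul big the the the mul big mul big ⇒ east east east east S the mul big mul big the the the mul big mul big   [S -> east S the]
east east east east S the mul big mul big the the the mul big mul big ⇒ east east east east east S the the mul big mul big the the the mul big mul big   [S -> east S the]
east east east east east S the the mul big mul big the the the mul big mul big ⇒ east east east east east S mul big the the mul big mul big the the the mul big mul big   [S -> S mul big]
east east east east east S mul big the the mul big mul big the the the mul big mul big ⇒ east east east east east mul mul big the the mul big mul big the the the mul big mul big   [S -> mul]

S ⇒ S mul big ⇒ S mul big mul big ⇒ east S the mul big mul big ⇒ east east S the the mul big mul big ⇒ east east east S the the the mul big mul big ⇒ east east east S mul big the the the mul big mul big ⇒ east east east S mul big mul big the the the mul big mul big ⇒ east east east east S the mul big mul big the the the mul big mul big ⇒ east east east east east S the the mul big mul big the the the mul big mul big ⇒ east east east east east S mul big the the mul big mul big the the the mul big mul big ⇒ east east east east east mul mul big the the mul big mul big the the the mul big mul big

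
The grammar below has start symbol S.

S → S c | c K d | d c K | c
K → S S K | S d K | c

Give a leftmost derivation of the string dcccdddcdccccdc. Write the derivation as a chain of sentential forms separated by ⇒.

S ⇒ dcK ⇒ dcSdK ⇒ dccKddK ⇒ dcccddK ⇒ dcccddSdK ⇒ dcccdddcKdK ⇒ dcccdddcSSKdK ⇒ dcccdddcdcKSKdK ⇒ dcccdddcdccSKdK ⇒ dcccdddcdcccKdK ⇒ dcccdddcdccccdK ⇒ dcccdddcdccccdc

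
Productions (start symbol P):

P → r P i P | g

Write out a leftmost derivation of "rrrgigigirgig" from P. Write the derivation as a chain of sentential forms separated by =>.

P=>rPiP=>rrPiPiP=>rrrPiPiPiP=>rrrgiPiPiP=>rrrgigiPiP=>rrrgigigiP=>rrrgigigirPiP=>rrrgigigirgiP=>rrrgigigirgig

P => rPiP   [P → r P i P]
rPiP => rrPiPiP   [P → r P i P]
rrPiPiP => rrrPiPiPiP   [P → r P i P]
rrrPiPiPiP => rrrgiPiPiP   [P → g]
rrrgiPiPiP => rrrgigiPiP   [P → g]
rrrgigiPiP => rrrgigigiP   [P → g]
rrrgigigiP => rrrgigigirPiP   [P → r P i P]
rrrgigigirPiP => rrrgigigirgiP   [P → g]
rrrgigigirgiP => rrrgigigirgig   [P → g]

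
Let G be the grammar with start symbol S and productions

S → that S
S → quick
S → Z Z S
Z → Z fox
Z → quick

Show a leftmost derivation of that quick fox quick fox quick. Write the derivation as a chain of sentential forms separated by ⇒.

S ⇒ that S ⇒ that Z Z S ⇒ that Z fox Z S ⇒ that quick fox Z S ⇒ that quick fox Z fox S ⇒ that quick fox quick fox S ⇒ that quick fox quick fox quick

S ⇒ that S   [S → that S]
that S ⇒ that Z Z S   [S → Z Z S]
that Z Z S ⇒ that Z fox Z S   [Z → Z fox]
that Z fox Z S ⇒ that quick fox Z S   [Z → quick]
that quick fox Z S ⇒ that quick fox Z fox S   [Z → Z fox]
that quick fox Z fox S ⇒ that quick fox quick fox S   [Z → quick]
that quick fox quick fox S ⇒ that quick fox quick fox quick   [S → quick]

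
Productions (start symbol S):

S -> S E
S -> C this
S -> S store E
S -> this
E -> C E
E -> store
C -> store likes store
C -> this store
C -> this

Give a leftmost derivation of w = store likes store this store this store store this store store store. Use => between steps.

S => S store E   [S -> S store E]
S store E => S store E store E   [S -> S store E]
S store E store E => S store E store E store E   [S -> S store E]
S store E store E store E => C this store E store E store E   [S -> C this]
C this store E store E store E => store likes store this store E store E store E   [C -> store likes store]
store likes store this store E store E store E => store likes store this store C E store E store E   [E -> C E]
store likes store this store C E store E store E => store likes store this store this E store E store E   [C -> this]
store likes store this store this E store E store E => store likes store this store this store store E store E   [E -> store]
store likes store this store this store store E store E => store likes store this store this store store C E store E   [E -> C E]
store likes store this store this store store C E store E => store likes store this store this store store this E store E   [C -> this]
store likes store this store this store store this E store E => store likes store this store this store store this store store E   [E -> store]
store likes store this store this store store this store store E => store likes store this store this store store this store store store   [E -> store]

S => S store E => S store E store E => S store E store E store E => C this store E store E store E => store likes store this store E store E store E => store likes store this store C E store E store E => store likes store this store this E store E store E => store likes store this store this store store E store E => store likes store this store this store store C E store E => store likes store this store this store store this E store E => store likes store this store this store store this store store E => store likes store this store this store store this store store store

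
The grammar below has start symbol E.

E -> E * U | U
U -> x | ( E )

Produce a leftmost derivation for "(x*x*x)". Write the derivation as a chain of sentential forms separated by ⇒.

E ⇒ U   [E -> U]
U ⇒ (E)   [U -> ( E )]
(E) ⇒ (E*U)   [E -> E * U]
(E*U) ⇒ (E*U*U)   [E -> E * U]
(E*U*U) ⇒ (U*U*U)   [E -> U]
(U*U*U) ⇒ (x*U*U)   [U -> x]
(x*U*U) ⇒ (x*x*U)   [U -> x]
(x*x*U) ⇒ (x*x*x)   [U -> x]

E ⇒ U ⇒ (E) ⇒ (E*U) ⇒ (E*U*U) ⇒ (U*U*U) ⇒ (x*U*U) ⇒ (x*x*U) ⇒ (x*x*x)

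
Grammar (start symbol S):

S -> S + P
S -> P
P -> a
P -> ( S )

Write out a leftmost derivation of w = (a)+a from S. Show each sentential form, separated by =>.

S=>S+P=>P+P=>(S)+P=>(P)+P=>(a)+P=>(a)+a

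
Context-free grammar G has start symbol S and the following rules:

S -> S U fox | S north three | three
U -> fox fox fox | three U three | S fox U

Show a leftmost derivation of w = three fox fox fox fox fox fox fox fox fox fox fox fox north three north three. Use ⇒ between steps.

S ⇒ S north three ⇒ S north three north three ⇒ S U fox north three north three ⇒ S U fox U fox north three north three ⇒ S U fox U fox U fox north three north three ⇒ three U fox U fox U fox north three north three ⇒ three fox fox fox fox U fox U fox north three north three ⇒ three fox fox fox fox fox fox fox fox U fox north three north three ⇒ three fox fox fox fox fox fox fox fox fox fox fox fox north three north three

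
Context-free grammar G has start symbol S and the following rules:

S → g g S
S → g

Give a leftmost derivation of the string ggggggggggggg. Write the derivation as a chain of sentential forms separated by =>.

S=>ggS=>ggggS=>ggggggS=>ggggggggS=>ggggggggggS=>ggggggggggggS=>ggggggggggggg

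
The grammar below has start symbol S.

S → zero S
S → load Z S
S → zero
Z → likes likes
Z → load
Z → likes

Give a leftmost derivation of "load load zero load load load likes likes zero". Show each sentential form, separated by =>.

S => load Z S => load load S => load load zero S => load load zero load Z S => load load zero load load S => load load zero load load load Z S => load load zero load load load likes likes S => load load zero load load load likes likes zero

S => load Z S   [S → load Z S]
load Z S => load load S   [Z → load]
load load S => load load zero S   [S → zero S]
load load zero S => load load zero load Z S   [S → load Z S]
load load zero load Z S => load load zero load load S   [Z → load]
load load zero load load S => load load zero load load load Z S   [S → load Z S]
load load zero load load load Z S => load load zero load load load likes likes S   [Z → likes likes]
load load zero load load load likes likes S => load load zero load load load likes likes zero   [S → zero]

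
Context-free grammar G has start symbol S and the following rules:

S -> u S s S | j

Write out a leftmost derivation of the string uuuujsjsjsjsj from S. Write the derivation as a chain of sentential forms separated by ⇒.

S ⇒ uSsS   [S -> u S s S]
uSsS ⇒ uuSsSsS   [S -> u S s S]
uuSsSsS ⇒ uuuSsSsSsS   [S -> u S s S]
uuuSsSsSsS ⇒ uuuuSsSsSsSsS   [S -> u S s S]
uuuuSsSsSsSsS ⇒ uuuujsSsSsSsS   [S -> j]
uuuujsSsSsSsS ⇒ uuuujsjsSsSsS   [S -> j]
uuuujsjsSsSsS ⇒ uuuujsjsjsSsS   [S -> j]
uuuujsjsjsSsS ⇒ uuuujsjsjsjsS   [S -> j]
uuuujsjsjsjsS ⇒ uuuujsjsjsjsj   [S -> j]

S ⇒ uSsS ⇒ uuSsSsS ⇒ uuuSsSsSsS ⇒ uuuuSsSsSsSsS ⇒ uuuujsSsSsSsS ⇒ uuuujsjsSsSsS ⇒ uuuujsjsjsSsS ⇒ uuuujsjsjsjsS ⇒ uuuujsjsjsjsj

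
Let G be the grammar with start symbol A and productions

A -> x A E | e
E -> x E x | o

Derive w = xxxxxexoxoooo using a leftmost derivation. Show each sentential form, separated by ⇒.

A⇒xAE⇒xxAEE⇒xxxAEEE⇒xxxxAEEEE⇒xxxxxAEEEEE⇒xxxxxeEEEEE⇒xxxxxexExEEEE⇒xxxxxexoxEEEE⇒xxxxxexoxoEEE⇒xxxxxexoxooEE⇒xxxxxexoxoooE⇒xxxxxexoxoooo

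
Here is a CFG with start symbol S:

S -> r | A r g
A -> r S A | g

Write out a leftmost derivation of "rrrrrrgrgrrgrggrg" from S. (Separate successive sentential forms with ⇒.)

S ⇒ Arg ⇒ rSArg ⇒ rArgArg ⇒ rrSArgArg ⇒ rrArgArgArg ⇒ rrrSArgArgArg ⇒ rrrrArgArgArg ⇒ rrrrrSArgArgArg ⇒ rrrrrrArgArgArg ⇒ rrrrrrgrgArgArg ⇒ rrrrrrgrgrSArgArg ⇒ rrrrrrgrgrrArgArg ⇒ rrrrrrgrgrrgrgArg ⇒ rrrrrrgrgrrgrggrg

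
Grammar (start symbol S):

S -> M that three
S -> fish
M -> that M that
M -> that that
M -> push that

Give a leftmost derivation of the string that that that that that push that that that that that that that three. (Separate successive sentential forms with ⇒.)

S ⇒ M that three ⇒ that M that that three ⇒ that that M that that that three ⇒ that that that M that that that that three ⇒ that that that that M that that that that that three ⇒ that that that that that M that that that that that that three ⇒ that that that that that push that that that that that that that three

S ⇒ M that three   [S -> M that three]
M that three ⇒ that M that that three   [M -> that M that]
that M that that three ⇒ that that M that that that three   [M -> that M that]
that that M that that that three ⇒ that that that M that that that that three   [M -> that M that]
that that that M that that that that three ⇒ that that that that M that that that that that three   [M -> that M that]
that that that that M that that that that that three ⇒ that that that that that M that that that that that that three   [M -> that M that]
that that that that that M that that that that that that three ⇒ that that that that that push that that that that that that that three   [M -> push that]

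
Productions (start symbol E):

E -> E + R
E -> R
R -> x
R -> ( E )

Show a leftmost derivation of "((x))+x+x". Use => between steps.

E => E+R   [E -> E + R]
E+R => E+R+R   [E -> E + R]
E+R+R => R+R+R   [E -> R]
R+R+R => (E)+R+R   [R -> ( E )]
(E)+R+R => (R)+R+R   [E -> R]
(R)+R+R => ((E))+R+R   [R -> ( E )]
((E))+R+R => ((R))+R+R   [E -> R]
((R))+R+R => ((x))+R+R   [R -> x]
((x))+R+R => ((x))+x+R   [R -> x]
((x))+x+R => ((x))+x+x   [R -> x]

E => E+R => E+R+R => R+R+R => (E)+R+R => (R)+R+R => ((E))+R+R => ((R))+R+R => ((x))+R+R => ((x))+x+R => ((x))+x+x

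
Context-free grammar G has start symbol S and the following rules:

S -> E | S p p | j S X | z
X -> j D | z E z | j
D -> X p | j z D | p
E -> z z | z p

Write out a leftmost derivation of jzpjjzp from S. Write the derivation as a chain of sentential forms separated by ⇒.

S ⇒ jSX ⇒ jEX ⇒ jzpX ⇒ jzpjD ⇒ jzpjjzD ⇒ jzpjjzp

S ⇒ jSX   [S -> j S X]
jSX ⇒ jEX   [S -> E]
jEX ⇒ jzpX   [E -> z p]
jzpX ⇒ jzpjD   [X -> j D]
jzpjD ⇒ jzpjjzD   [D -> j z D]
jzpjjzD ⇒ jzpjjzp   [D -> p]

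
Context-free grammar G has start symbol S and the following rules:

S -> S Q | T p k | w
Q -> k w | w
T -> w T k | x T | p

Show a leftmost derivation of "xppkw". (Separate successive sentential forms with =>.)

S => SQ => TpkQ => xTpkQ => xppkQ => xppkw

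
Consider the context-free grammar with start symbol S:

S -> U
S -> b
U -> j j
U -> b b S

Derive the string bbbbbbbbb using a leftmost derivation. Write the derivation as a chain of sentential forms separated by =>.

S => U => bbS => bbU => bbbbS => bbbbU => bbbbbbS => bbbbbbU => bbbbbbbbS => bbbbbbbbb

S => U   [S -> U]
U => bbS   [U -> b b S]
bbS => bbU   [S -> U]
bbU => bbbbS   [U -> b b S]
bbbbS => bbbbU   [S -> U]
bbbbU => bbbbbbS   [U -> b b S]
bbbbbbS => bbbbbbU   [S -> U]
bbbbbbU => bbbbbbbbS   [U -> b b S]
bbbbbbbbS => bbbbbbbbb   [S -> b]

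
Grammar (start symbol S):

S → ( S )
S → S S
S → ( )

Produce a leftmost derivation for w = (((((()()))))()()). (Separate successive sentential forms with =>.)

S => (S) => (SS) => (SSS) => ((S)SS) => (((S))SS) => ((((S)))SS) => (((((S))))SS) => (((((SS))))SS) => (((((()S))))SS) => (((((()()))))SS) => (((((()()))))()S) => (((((()()))))()())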